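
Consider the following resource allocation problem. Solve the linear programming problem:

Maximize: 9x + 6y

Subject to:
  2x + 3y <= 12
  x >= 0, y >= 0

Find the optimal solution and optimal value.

The feasible region has vertices at [(0, 0), (6, 0), (0, 4)].
Checking objective 9x + 6y at each vertex:
  (0, 0): 9*0 + 6*0 = 0
  (6, 0): 9*6 + 6*0 = 54
  (0, 4): 9*0 + 6*4 = 24
Maximum is 54 at (6, 0).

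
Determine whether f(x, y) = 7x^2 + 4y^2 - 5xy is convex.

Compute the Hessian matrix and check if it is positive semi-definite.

f(x,y) = 7x^2 + 4y^2 - 5xy
Hessian H = [[14, -5], [-5, 8]]
trace(H) = 22, det(H) = 87
Eigenvalues: (22 +/- sqrt(136)) / 2 = 16.83, 5.169
Since both eigenvalues > 0, f is convex.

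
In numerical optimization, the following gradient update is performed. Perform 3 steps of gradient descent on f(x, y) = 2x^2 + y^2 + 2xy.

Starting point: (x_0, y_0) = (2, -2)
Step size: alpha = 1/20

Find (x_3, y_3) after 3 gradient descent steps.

f(x,y) = 2x^2 + y^2 + 2xy
grad_x = 4x + 2y, grad_y = 2y + 2x
Step 1: grad = (4, 0), (9/5, -2)
Step 2: grad = (16/5, -2/5), (41/25, -99/50)
Step 3: grad = (13/5, -17/25), (151/100, -973/500)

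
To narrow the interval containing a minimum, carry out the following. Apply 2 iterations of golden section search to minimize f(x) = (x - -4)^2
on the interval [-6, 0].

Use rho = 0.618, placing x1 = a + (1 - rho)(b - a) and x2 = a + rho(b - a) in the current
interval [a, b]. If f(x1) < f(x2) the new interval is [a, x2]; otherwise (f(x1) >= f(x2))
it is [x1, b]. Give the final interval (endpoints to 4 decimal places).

Golden section search for min of f(x) = (x - -4)^2 on [-6, 0].
Each step: x1 = a + (1 - rho)(b - a), x2 = a + rho(b - a); if f(x1) < f(x2) keep [a, x2], otherwise keep [x1, b].
Step 1: [-6.0000, 0.0000], x1=-3.7080 (f=0.0853), x2=-2.2920 (f=2.9173); f(x1) < f(x2) => keep [-6.0000, -2.2920]
Step 2: [-6.0000, -2.2920], x1=-4.5835 (f=0.3405), x2=-3.7085 (f=0.0850); f(x1) > f(x2) => keep [-4.5835, -2.2920]
Final interval: [-4.5835, -2.2920]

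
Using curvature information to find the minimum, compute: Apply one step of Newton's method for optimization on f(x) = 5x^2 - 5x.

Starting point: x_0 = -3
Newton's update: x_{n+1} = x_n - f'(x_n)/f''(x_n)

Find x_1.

f(x) = 5x^2 - 5x
f'(x) = 10x + (-5), f''(x) = 10
Newton step: x_1 = x_0 - f'(x_0)/f''(x_0)
f'(-3) = -35
x_1 = -3 - -35/10 = 1/2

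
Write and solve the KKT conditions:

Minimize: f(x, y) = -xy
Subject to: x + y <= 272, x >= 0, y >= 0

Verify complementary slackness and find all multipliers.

Problem: min -xy s.t. x + y <= 272 (multiplier lambda), x >= 0 (mu_x), y >= 0 (mu_y)
KKT stationarity: -y + lambda - mu_x = 0, -x + lambda - mu_y = 0, with lambda, mu_x, mu_y >= 0
Complementary slackness: lambda*(x + y - 272) = 0, mu_x*x = 0, mu_y*y = 0
If lambda = 0: y = -mu_x <= 0 and x = -mu_y <= 0 force x = y = 0 with f = 0; but x = y = 136 is feasible with f = -18496 < 0, so this is not the minimum. Hence lambda > 0 and x + y = 272.
Try x > 0, y > 0 (so mu_x = mu_y = 0): y = lambda, x = lambda => x = y = lambda
x + y = 272 => 2*lambda = 272 => lambda = 136
x* = y* = 136 > 0, consistent with mu_x = mu_y = 0.
(Any feasible point with x = 0 or y = 0 has f = 0 > -18496, so the minimum is not on those boundaries.)
min(-xy) = -18496 (i.e. max xy = 18496)
Multipliers: lambda = 136, mu_x = 0, mu_y = 0
Complementary slackness: lambda*(x + y - 272) = 136*(136 + 136 - 272) = 0, mu_x*x = 0*136 = 0, mu_y*y = 0*136 = 0. Satisfied.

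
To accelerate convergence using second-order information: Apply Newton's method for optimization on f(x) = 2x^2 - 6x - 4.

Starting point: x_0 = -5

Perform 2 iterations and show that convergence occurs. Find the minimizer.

f(x) = 2x^2 - 6x - 4, f'(x) = 4x + (-6), f''(x) = 4
Step 1: f'(-5) = -26, x_1 = -5 - -26/4 = 3/2
Step 2: f'(3/2) = 0, x_2 = 3/2 (converged)
Newton's method converges in 1 step for quadratics.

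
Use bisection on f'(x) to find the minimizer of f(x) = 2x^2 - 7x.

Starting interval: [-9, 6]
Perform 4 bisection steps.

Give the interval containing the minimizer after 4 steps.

Finding critical point of f(x) = 2x^2 - 7x using bisection on f'(x) = 4x + -7.
f'(x) = 0 when x = 7/4.
Starting interval: [-9, 6]
Step 1: mid = -3/2, f'(mid) = -13, new interval = [-3/2, 6]
Step 2: mid = 9/4, f'(mid) = 2, new interval = [-3/2, 9/4]
Step 3: mid = 3/8, f'(mid) = -11/2, new interval = [3/8, 9/4]
Step 4: mid = 21/16, f'(mid) = -7/4, new interval = [21/16, 9/4]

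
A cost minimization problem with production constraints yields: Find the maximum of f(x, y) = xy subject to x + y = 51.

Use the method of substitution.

Substitute y = 51 - x into f(x,y) = xy:
g(x) = x(51 - x) = 51x - x^2
g'(x) = 51 - 2x = 0  =>  x = 51/2
y = 51 - 51/2 = 51/2
Maximum value = (51/2) * (51/2) = 2601/4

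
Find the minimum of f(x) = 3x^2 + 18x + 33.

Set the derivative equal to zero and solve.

f(x) = 3x^2 + 18x + 33
f'(x) = 6x + (18) = 0
x = -18/6 = -3
f(-3) = 6
Since f''(x) = 6 > 0, this is a minimum.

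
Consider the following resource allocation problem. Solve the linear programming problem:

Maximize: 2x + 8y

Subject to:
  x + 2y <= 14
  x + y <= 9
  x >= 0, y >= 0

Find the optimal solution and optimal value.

Feasible vertices: (0, 0), (0, 7), (4, 5), (9, 0)
Objective 2x + 8y at each:
  (0, 0): 0
  (0, 7): 56
  (4, 5): 48
  (9, 0): 18
Maximum is 56 at (0, 7).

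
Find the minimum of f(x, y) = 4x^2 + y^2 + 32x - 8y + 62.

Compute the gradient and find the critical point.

f(x,y) = 4x^2 + y^2 + 32x - 8y + 62
df/dx = 8x + (32) = 0  =>  x = -4
df/dy = 2y + (-8) = 0  =>  y = 4
f(-4, 4) = 4*(-4)^2 + 1*(4)^2 + 32*(-4) + -8*(4) + 62 = -18
Hessian is diagonal with entries 8, 2 > 0, so this is a minimum.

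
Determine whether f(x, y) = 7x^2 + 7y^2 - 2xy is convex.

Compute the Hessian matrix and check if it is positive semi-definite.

f(x,y) = 7x^2 + 7y^2 - 2xy
Hessian H = [[14, -2], [-2, 14]]
trace(H) = 28, det(H) = 192
Eigenvalues: (28 +/- sqrt(16)) / 2 = 16, 12
Since both eigenvalues > 0, f is convex.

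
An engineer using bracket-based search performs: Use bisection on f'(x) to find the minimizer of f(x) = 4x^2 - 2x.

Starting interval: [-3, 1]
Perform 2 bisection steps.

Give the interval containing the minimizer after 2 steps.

Finding critical point of f(x) = 4x^2 - 2x using bisection on f'(x) = 8x + -2.
f'(x) = 0 when x = 1/4.
Starting interval: [-3, 1]
Step 1: mid = -1, f'(mid) = -10, new interval = [-1, 1]
Step 2: mid = 0, f'(mid) = -2, new interval = [0, 1]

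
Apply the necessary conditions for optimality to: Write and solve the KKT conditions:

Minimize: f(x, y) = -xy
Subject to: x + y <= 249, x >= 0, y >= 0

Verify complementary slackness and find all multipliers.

Problem: min -xy s.t. x + y <= 249 (multiplier lambda), x >= 0 (mu_x), y >= 0 (mu_y)
KKT stationarity: -y + lambda - mu_x = 0, -x + lambda - mu_y = 0, with lambda, mu_x, mu_y >= 0
Complementary slackness: lambda*(x + y - 249) = 0, mu_x*x = 0, mu_y*y = 0
If lambda = 0: y = -mu_x <= 0 and x = -mu_y <= 0 force x = y = 0 with f = 0; but x = y = 249/2 is feasible with f = -62001/4 < 0, so this is not the minimum. Hence lambda > 0 and x + y = 249.
Try x > 0, y > 0 (so mu_x = mu_y = 0): y = lambda, x = lambda => x = y = lambda
x + y = 249 => 2*lambda = 249 => lambda = 249/2
x* = y* = 249/2 > 0, consistent with mu_x = mu_y = 0.
(Any feasible point with x = 0 or y = 0 has f = 0 > -62001/4, so the minimum is not on those boundaries.)
min(-xy) = -62001/4 (i.e. max xy = 62001/4)
Multipliers: lambda = 249/2, mu_x = 0, mu_y = 0
Complementary slackness: lambda*(x + y - 249) = 249/2*(249/2 + 249/2 - 249) = 0, mu_x*x = 0*249/2 = 0, mu_y*y = 0*249/2 = 0. Satisfied.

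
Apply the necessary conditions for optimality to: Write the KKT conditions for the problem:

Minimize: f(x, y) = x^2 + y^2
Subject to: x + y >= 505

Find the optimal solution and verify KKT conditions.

KKT conditions for min x^2 + y^2 s.t. x + y >= 505:
Stationarity: 2x = mu, 2y = mu
So x = y = mu/2.
Complementary slackness: mu*(x + y - 505) = 0
Primal feasibility: x + y >= 505; dual feasibility: mu >= 0
If mu = 0 then x = y = 0, but 0 + 0 < 505 is infeasible, so the constraint is active.
Constraint active: x + y = 2*(mu/2) = 505 => mu = 505
x = y = 505/2, f = 255025/2
Verify: stationarity 2*(505/2) = 505 = mu; primal 505/2 + 505/2 = 505 >= 505; dual mu = 505 >= 0; complementary slackness 505*(505 - 505) = 0. All KKT conditions hold.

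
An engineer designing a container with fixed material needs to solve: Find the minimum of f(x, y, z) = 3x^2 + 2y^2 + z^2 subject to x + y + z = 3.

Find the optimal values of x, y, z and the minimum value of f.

Using Lagrange multipliers on f = 3x^2 + 2y^2 + z^2 with constraint x + y + z = 3:
Conditions: 2*3*x = lambda, 2*2*y = lambda, 2*1*z = lambda
So x = lambda/6, y = lambda/4, z = lambda/2
Substituting into constraint: lambda * (11/12) = 3
lambda = 36/11
x = 6/11, y = 9/11, z = 18/11
Minimum value = 54/11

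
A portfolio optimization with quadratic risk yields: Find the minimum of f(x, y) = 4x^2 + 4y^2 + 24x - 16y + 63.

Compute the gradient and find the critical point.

f(x,y) = 4x^2 + 4y^2 + 24x - 16y + 63
df/dx = 8x + (24) = 0  =>  x = -3
df/dy = 8y + (-16) = 0  =>  y = 2
f(-3, 2) = 4*(-3)^2 + 4*(2)^2 + 24*(-3) + -16*(2) + 63 = 11
Hessian is diagonal with entries 8, 8 > 0, so this is a minimum.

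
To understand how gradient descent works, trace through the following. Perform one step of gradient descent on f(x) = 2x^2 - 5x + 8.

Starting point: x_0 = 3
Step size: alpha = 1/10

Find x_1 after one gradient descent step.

f(x) = 2x^2 - 5x + 8
f'(x) = 4x - 5
f'(3) = 4*3 + (-5) = 7
x_1 = x_0 - alpha * f'(x_0) = 3 - 1/10 * 7 = 23/10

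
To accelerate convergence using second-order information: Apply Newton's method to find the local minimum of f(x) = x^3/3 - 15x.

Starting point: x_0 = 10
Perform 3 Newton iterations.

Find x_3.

f(x) = x^3/3 - 15x
f'(x) = x^2 - 15, f''(x) = 2x
Newton update: x_{n+1} = x_n - (x_n^2 - 15)/(2*x_n)
Step 1: x_0 = 10, f'=85, f''=20, x_1 = 23/4
Step 2: x_1 = 23/4, f'=289/16, f''=23/2, x_2 = 769/184
Step 3: x_2 = 769/184, f'=83521/33856, f''=769/92, x_3 = 1099201/282992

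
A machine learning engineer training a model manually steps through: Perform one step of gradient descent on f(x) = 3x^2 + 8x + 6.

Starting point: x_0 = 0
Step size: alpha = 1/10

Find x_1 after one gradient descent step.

f(x) = 3x^2 + 8x + 6
f'(x) = 6x + 8
f'(0) = 6*0 + (8) = 8
x_1 = x_0 - alpha * f'(x_0) = 0 - 1/10 * 8 = -4/5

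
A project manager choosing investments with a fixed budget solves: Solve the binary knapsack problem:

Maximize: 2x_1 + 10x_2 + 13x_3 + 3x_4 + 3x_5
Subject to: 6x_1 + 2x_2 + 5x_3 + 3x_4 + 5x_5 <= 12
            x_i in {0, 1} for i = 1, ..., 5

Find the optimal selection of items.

Items: item 1 (v=2, w=6), item 2 (v=10, w=2), item 3 (v=13, w=5), item 4 (v=3, w=3), item 5 (v=3, w=5)
Capacity: 12
Checking all 32 subsets (w = total weight, v = total value):
  {}: w = 0, v = 0
  {1}: w = 6, v = 2
  {2}: w = 2, v = 10
  {3}: w = 5, v = 13
  {4}: w = 3, v = 3
  {5}: w = 5, v = 3
  {1, 2}: w = 8, v = 12
  {1, 3}: w = 11, v = 15
  {1, 4}: w = 9, v = 5
  {1, 5}: w = 11, v = 5
  {2, 3}: w = 7, v = 23
  {2, 4}: w = 5, v = 13
  {2, 5}: w = 7, v = 13
  {3, 4}: w = 8, v = 16
  {3, 5}: w = 10, v = 16
  {4, 5}: w = 8, v = 6
  {1, 2, 3}: w = 13 > 12, infeasible
  {1, 2, 4}: w = 11, v = 15
  {1, 2, 5}: w = 13 > 12, infeasible
  {1, 3, 4}: w = 14 > 12, infeasible
  {1, 3, 5}: w = 16 > 12, infeasible
  {1, 4, 5}: w = 14 > 12, infeasible
  {2, 3, 4}: w = 10, v = 26
  {2, 3, 5}: w = 12, v = 26
  {2, 4, 5}: w = 10, v = 16
  {3, 4, 5}: w = 13 > 12, infeasible
  {1, 2, 3, 4}: w = 16 > 12, infeasible
  {1, 2, 3, 5}: w = 18 > 12, infeasible
  {1, 2, 4, 5}: w = 16 > 12, infeasible
  {1, 3, 4, 5}: w = 19 > 12, infeasible
  {2, 3, 4, 5}: w = 15 > 12, infeasible
  {1, 2, 3, 4, 5}: w = 21 > 12, infeasible
Best feasible subset: items [2, 3, 4]
(The same value 26 is also attained by {2, 3, 5}.)
Total weight: 10 <= 12, total value: 26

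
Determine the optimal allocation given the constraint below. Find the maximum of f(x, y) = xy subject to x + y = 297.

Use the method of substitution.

Substitute y = 297 - x into f(x,y) = xy:
g(x) = x(297 - x) = 297x - x^2
g'(x) = 297 - 2x = 0  =>  x = 297/2
y = 297 - 297/2 = 297/2
Maximum value = (297/2) * (297/2) = 88209/4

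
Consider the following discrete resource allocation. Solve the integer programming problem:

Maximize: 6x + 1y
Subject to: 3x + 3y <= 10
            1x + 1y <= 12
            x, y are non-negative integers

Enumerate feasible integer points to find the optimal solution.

Constraint 1: 3x + 3y <= 10
Constraint 2: 1x + 1y <= 12
Feasible x range (need y >= 0): 0 <= x <= min(10/3, 12/1) => x in {0, ..., 3}.
Enumerate feasible integer points row by row (the coefficient of y is 1 > 0, so for each x the largest feasible y gives the best value):
  x = 0: y <= min((10 - 3*0)/3, (12 - 1*0)/1) => y in {0, ..., 3}; best 6*0 + 1*3 = 3
  x = 1: y <= min((10 - 3*1)/3, (12 - 1*1)/1) => y in {0, ..., 2}; best 6*1 + 1*2 = 8
  x = 2: y <= min((10 - 3*2)/3, (12 - 1*2)/1) => y in {0, ..., 1}; best 6*2 + 1*1 = 13
  x = 3: y <= min((10 - 3*3)/3, (12 - 1*3)/1) => y in {0}; best 6*3 + 1*0 = 18
The maximum 6x + 1y = 18 is achieved at x = 3, y = 0.
Check: 3*3 + 3*0 = 9 <= 10 and 1*3 + 1*0 = 3 <= 12.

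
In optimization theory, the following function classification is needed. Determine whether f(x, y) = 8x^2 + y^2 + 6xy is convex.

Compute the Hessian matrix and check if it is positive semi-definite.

f(x,y) = 8x^2 + y^2 + 6xy
Hessian H = [[16, 6], [6, 2]]
trace(H) = 18, det(H) = -4
Eigenvalues: (18 +/- sqrt(340)) / 2 = 18.22, -0.2195
Since not both eigenvalues positive, f is neither convex nor concave.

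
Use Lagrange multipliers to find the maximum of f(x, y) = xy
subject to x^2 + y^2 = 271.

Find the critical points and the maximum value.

Lagrange conditions: y = 2*lambda*x and x = 2*lambda*y
If x = 0 then y = 0, violating the constraint, so x, y != 0.
Dividing: y/x = x/y => x^2 = y^2 => y = x or y = -x
Constraint: 2x^2 = 271 => x^2 = 271/2 => x = +/-sqrt(271/2)
Critical points: (sqrt(271/2), sqrt(271/2)), (-sqrt(271/2), -sqrt(271/2)), (sqrt(271/2), -sqrt(271/2)), (-sqrt(271/2), sqrt(271/2))
  y = x:  xy = x^2 = 271/2  at (sqrt(271/2), sqrt(271/2)) and (-sqrt(271/2), -sqrt(271/2))
  y = -x: xy = -x^2 = -271/2 at (sqrt(271/2), -sqrt(271/2)) and (-sqrt(271/2), sqrt(271/2))
Maximum xy = 271/2 at (sqrt(271/2), sqrt(271/2)) and (-sqrt(271/2), -sqrt(271/2))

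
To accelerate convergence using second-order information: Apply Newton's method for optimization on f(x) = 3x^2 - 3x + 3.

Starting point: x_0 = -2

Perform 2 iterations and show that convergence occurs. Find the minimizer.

f(x) = 3x^2 - 3x + 3, f'(x) = 6x + (-3), f''(x) = 6
Step 1: f'(-2) = -15, x_1 = -2 - -15/6 = 1/2
Step 2: f'(1/2) = 0, x_2 = 1/2 (converged)
Newton's method converges in 1 step for quadratics.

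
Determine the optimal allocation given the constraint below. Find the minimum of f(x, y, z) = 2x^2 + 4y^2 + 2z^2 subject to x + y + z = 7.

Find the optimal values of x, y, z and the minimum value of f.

Using Lagrange multipliers on f = 2x^2 + 4y^2 + 2z^2 with constraint x + y + z = 7:
Conditions: 2*2*x = lambda, 2*4*y = lambda, 2*2*z = lambda
So x = lambda/4, y = lambda/8, z = lambda/4
Substituting into constraint: lambda * (5/8) = 7
lambda = 56/5
x = 14/5, y = 7/5, z = 14/5
Minimum value = 196/5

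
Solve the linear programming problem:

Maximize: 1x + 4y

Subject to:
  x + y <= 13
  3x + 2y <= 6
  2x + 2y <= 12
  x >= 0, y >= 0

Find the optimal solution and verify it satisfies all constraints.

Feasible vertices: (0, 0), (0, 3), (2, 0)
Objective 1x + 4y at each vertex:
  (0, 0): 0
  (0, 3): 12
  (2, 0): 2
Maximum is 12 at (0, 3).
Verify constraints at (x, y) = (0, 3):
  1*0 + 1*3 = 3 <= 13
  3*0 + 2*3 = 6 <= 6 (active)
  2*0 + 2*3 = 6 <= 12
  x = 0 >= 0, y = 3 >= 0. All constraints satisfied.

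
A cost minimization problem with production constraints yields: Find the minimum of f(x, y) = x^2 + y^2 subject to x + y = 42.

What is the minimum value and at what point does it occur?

Substitute y = 42 - x into f(x,y) = x^2 + y^2:
g(x) = x^2 + (42 - x)^2 = 2x^2 - 84x + 1764
g'(x) = 4x - 84 = 0  =>  x = 21
y = 42 - 21 = 21
Minimum value = 21^2 + 21^2 = 882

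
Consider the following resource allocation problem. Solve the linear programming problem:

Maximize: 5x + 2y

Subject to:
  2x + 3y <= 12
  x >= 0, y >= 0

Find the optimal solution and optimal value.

The feasible region has vertices at [(0, 0), (6, 0), (0, 4)].
Checking objective 5x + 2y at each vertex:
  (0, 0): 5*0 + 2*0 = 0
  (6, 0): 5*6 + 2*0 = 30
  (0, 4): 5*0 + 2*4 = 8
Maximum is 30 at (6, 0).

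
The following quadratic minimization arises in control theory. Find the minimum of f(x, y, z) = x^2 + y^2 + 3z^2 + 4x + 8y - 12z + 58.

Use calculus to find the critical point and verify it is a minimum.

f(x,y,z) = x^2 + y^2 + 3z^2 + 4x + 8y - 12z + 58
df/dx = 2x + (4) = 0 => x = -2
df/dy = 2y + (8) = 0 => y = -4
df/dz = 6z + (-12) = 0 => z = 2
f(-2,-4,2) = 1*(-2)^2 + 1*(-4)^2 + 3*(2)^2 + 4*(-2) + 8*(-4) + -12*(2) + 58 = 26
Hessian is diagonal with entries 2, 2, 6 > 0, confirmed minimum.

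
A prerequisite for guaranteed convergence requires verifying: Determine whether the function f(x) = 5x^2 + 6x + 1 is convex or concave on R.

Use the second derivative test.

f(x) = 5x^2 + 6x + 1
f'(x) = 10x + 6
f''(x) = 10
Since f''(x) = 10 > 0 for all x, f is convex on R.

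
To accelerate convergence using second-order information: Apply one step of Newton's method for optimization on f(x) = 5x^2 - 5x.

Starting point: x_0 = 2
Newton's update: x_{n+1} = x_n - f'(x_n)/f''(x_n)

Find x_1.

f(x) = 5x^2 - 5x
f'(x) = 10x + (-5), f''(x) = 10
Newton step: x_1 = x_0 - f'(x_0)/f''(x_0)
f'(2) = 15
x_1 = 2 - 15/10 = 1/2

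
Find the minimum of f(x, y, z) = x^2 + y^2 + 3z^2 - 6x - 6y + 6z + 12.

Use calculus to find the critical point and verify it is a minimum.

f(x,y,z) = x^2 + y^2 + 3z^2 - 6x - 6y + 6z + 12
df/dx = 2x + (-6) = 0 => x = 3
df/dy = 2y + (-6) = 0 => y = 3
df/dz = 6z + (6) = 0 => z = -1
f(3,3,-1) = 1*(3)^2 + 1*(3)^2 + 3*(-1)^2 + -6*(3) + -6*(3) + 6*(-1) + 12 = -9
Hessian is diagonal with entries 2, 2, 6 > 0, confirmed minimum.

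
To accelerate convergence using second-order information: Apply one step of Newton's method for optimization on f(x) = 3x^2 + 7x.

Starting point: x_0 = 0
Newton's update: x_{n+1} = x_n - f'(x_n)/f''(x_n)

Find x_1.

f(x) = 3x^2 + 7x
f'(x) = 6x + (7), f''(x) = 6
Newton step: x_1 = x_0 - f'(x_0)/f''(x_0)
f'(0) = 7
x_1 = 0 - 7/6 = -7/6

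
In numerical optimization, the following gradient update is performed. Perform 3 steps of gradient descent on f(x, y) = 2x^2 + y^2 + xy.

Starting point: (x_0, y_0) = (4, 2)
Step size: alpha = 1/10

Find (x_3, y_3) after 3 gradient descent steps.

f(x,y) = 2x^2 + y^2 + xy
grad_x = 4x + 1y, grad_y = 2y + 1x
Step 1: grad = (18, 8), (11/5, 6/5)
Step 2: grad = (10, 23/5), (6/5, 37/50)
Step 3: grad = (277/50, 67/25), (323/500, 59/125)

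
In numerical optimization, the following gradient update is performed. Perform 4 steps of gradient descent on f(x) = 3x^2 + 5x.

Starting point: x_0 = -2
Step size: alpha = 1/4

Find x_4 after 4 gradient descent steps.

f(x) = 3x^2 + 5x, f'(x) = 6x + (5)
Step 1: f'(-2) = -7, x_1 = -2 - 1/4 * -7 = -1/4
Step 2: f'(-1/4) = 7/2, x_2 = -1/4 - 1/4 * 7/2 = -9/8
Step 3: f'(-9/8) = -7/4, x_3 = -9/8 - 1/4 * -7/4 = -11/16
Step 4: f'(-11/16) = 7/8, x_4 = -11/16 - 1/4 * 7/8 = -29/32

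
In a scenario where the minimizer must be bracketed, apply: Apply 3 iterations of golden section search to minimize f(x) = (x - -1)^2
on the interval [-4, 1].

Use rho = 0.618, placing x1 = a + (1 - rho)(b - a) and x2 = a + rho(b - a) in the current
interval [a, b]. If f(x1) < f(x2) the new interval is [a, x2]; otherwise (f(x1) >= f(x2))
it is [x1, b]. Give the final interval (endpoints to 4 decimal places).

Golden section search for min of f(x) = (x - -1)^2 on [-4, 1].
Each step: x1 = a + (1 - rho)(b - a), x2 = a + rho(b - a); if f(x1) < f(x2) keep [a, x2], otherwise keep [x1, b].
Step 1: [-4.0000, 1.0000], x1=-2.0900 (f=1.1881), x2=-0.9100 (f=0.0081); f(x1) > f(x2) => keep [-2.0900, 1.0000]
Step 2: [-2.0900, 1.0000], x1=-0.9096 (f=0.0082), x2=-0.1804 (f=0.6718); f(x1) < f(x2) => keep [-2.0900, -0.1804]
Step 3: [-2.0900, -0.1804], x1=-1.3605 (f=0.1300), x2=-0.9099 (f=0.0081); f(x1) > f(x2) => keep [-1.3605, -0.1804]
Final interval: [-1.3605, -0.1804]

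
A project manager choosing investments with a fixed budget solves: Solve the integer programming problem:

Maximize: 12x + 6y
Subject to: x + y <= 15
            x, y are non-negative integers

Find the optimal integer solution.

Objective: 12x + 6y, constraint: x + y <= 15
Coefficient of x is 12 >= coefficient of y is 6, so allocate the entire budget to x.
Optimal: x = 15, y = 0, value = 180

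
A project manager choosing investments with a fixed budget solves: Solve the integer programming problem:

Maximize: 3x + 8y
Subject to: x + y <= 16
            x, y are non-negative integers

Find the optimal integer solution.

Objective: 3x + 8y, constraint: x + y <= 16
Coefficient of y is 8 > coefficient of x is 3, so allocate the entire budget to y.
Optimal: x = 0, y = 16, value = 128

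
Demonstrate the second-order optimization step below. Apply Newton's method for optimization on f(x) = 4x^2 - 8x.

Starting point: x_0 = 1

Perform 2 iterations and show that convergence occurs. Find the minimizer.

f(x) = 4x^2 - 8x, f'(x) = 8x + (-8), f''(x) = 8
Step 1: f'(1) = 0, x_1 = 1 - 0/8 = 1
Step 2: f'(1) = 0, x_2 = 1 (converged)
Newton's method converges in 1 step for quadratics.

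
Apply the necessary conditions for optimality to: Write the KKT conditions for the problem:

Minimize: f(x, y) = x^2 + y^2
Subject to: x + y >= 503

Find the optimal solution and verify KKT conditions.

KKT conditions for min x^2 + y^2 s.t. x + y >= 503:
Stationarity: 2x = mu, 2y = mu
So x = y = mu/2.
Complementary slackness: mu*(x + y - 503) = 0
Primal feasibility: x + y >= 503; dual feasibility: mu >= 0
If mu = 0 then x = y = 0, but 0 + 0 < 503 is infeasible, so the constraint is active.
Constraint active: x + y = 2*(mu/2) = 503 => mu = 503
x = y = 503/2, f = 253009/2
Verify: stationarity 2*(503/2) = 503 = mu; primal 503/2 + 503/2 = 503 >= 503; dual mu = 503 >= 0; complementary slackness 503*(503 - 503) = 0. All KKT conditions hold.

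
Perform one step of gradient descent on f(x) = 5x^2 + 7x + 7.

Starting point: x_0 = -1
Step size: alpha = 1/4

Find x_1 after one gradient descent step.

f(x) = 5x^2 + 7x + 7
f'(x) = 10x + 7
f'(-1) = 10*-1 + (7) = -3
x_1 = x_0 - alpha * f'(x_0) = -1 - 1/4 * -3 = -1/4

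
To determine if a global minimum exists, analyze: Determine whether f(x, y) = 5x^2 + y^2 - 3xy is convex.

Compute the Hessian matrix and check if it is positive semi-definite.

f(x,y) = 5x^2 + y^2 - 3xy
Hessian H = [[10, -3], [-3, 2]]
trace(H) = 12, det(H) = 11
Eigenvalues: (12 +/- sqrt(100)) / 2 = 11, 1
Since both eigenvalues > 0, f is convex.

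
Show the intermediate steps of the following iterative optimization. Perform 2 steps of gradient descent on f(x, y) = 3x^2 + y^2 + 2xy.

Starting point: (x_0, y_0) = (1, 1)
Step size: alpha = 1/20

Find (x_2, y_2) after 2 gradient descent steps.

f(x,y) = 3x^2 + y^2 + 2xy
grad_x = 6x + 2y, grad_y = 2y + 2x
Step 1: grad = (8, 4), (3/5, 4/5)
Step 2: grad = (26/5, 14/5), (17/50, 33/50)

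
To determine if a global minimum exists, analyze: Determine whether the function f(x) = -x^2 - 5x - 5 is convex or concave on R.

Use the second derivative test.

f(x) = -x^2 - 5x - 5
f'(x) = -2x - 5
f''(x) = -2
Since f''(x) = -2 < 0 for all x, f is concave on R.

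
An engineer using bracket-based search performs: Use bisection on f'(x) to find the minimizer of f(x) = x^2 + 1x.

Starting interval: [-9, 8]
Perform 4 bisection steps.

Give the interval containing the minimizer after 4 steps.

Finding critical point of f(x) = x^2 + 1x using bisection on f'(x) = 2x + 1.
f'(x) = 0 when x = -1/2.
Starting interval: [-9, 8]
Step 1: mid = -1/2, f'(mid) = 0, new interval = [-1/2, -1/2]
Step 2: mid = -1/2, f'(mid) = 0, new interval = [-1/2, -1/2]
Step 3: mid = -1/2, f'(mid) = 0, new interval = [-1/2, -1/2]
Step 4: mid = -1/2, f'(mid) = 0, new interval = [-1/2, -1/2]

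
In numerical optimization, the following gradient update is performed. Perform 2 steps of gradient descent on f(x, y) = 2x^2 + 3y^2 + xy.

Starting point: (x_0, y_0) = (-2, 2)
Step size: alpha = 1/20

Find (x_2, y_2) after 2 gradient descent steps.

f(x,y) = 2x^2 + 3y^2 + xy
grad_x = 4x + 1y, grad_y = 6y + 1x
Step 1: grad = (-6, 10), (-17/10, 3/2)
Step 2: grad = (-53/10, 73/10), (-287/200, 227/200)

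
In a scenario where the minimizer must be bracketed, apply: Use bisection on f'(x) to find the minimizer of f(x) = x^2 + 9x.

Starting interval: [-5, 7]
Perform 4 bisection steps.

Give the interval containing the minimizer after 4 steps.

Finding critical point of f(x) = x^2 + 9x using bisection on f'(x) = 2x + 9.
f'(x) = 0 when x = -9/2.
Starting interval: [-5, 7]
Step 1: mid = 1, f'(mid) = 11, new interval = [-5, 1]
Step 2: mid = -2, f'(mid) = 5, new interval = [-5, -2]
Step 3: mid = -7/2, f'(mid) = 2, new interval = [-5, -7/2]
Step 4: mid = -17/4, f'(mid) = 1/2, new interval = [-5, -17/4]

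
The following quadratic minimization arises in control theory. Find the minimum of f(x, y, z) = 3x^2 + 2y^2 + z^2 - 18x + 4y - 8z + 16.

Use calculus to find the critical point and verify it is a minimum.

f(x,y,z) = 3x^2 + 2y^2 + z^2 - 18x + 4y - 8z + 16
df/dx = 6x + (-18) = 0 => x = 3
df/dy = 4y + (4) = 0 => y = -1
df/dz = 2z + (-8) = 0 => z = 4
f(3,-1,4) = 3*(3)^2 + 2*(-1)^2 + 1*(4)^2 + -18*(3) + 4*(-1) + -8*(4) + 16 = -29
Hessian is diagonal with entries 6, 4, 2 > 0, confirmed minimum.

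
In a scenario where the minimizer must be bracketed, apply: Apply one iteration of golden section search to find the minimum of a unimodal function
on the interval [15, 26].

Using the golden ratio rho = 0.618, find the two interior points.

Golden section search on [15, 26].
Golden ratio rho = 0.618 (approx).
Interior points:
  x_1 = 15 + (1-0.618)*11 = 19.2020
  x_2 = 15 + 0.618*11 = 21.7980
Compare f(x_1) and f(x_2) to determine which subinterval to keep.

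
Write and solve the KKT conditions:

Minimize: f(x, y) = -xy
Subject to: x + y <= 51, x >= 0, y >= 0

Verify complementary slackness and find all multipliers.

Problem: min -xy s.t. x + y <= 51 (multiplier lambda), x >= 0 (mu_x), y >= 0 (mu_y)
KKT stationarity: -y + lambda - mu_x = 0, -x + lambda - mu_y = 0, with lambda, mu_x, mu_y >= 0
Complementary slackness: lambda*(x + y - 51) = 0, mu_x*x = 0, mu_y*y = 0
If lambda = 0: y = -mu_x <= 0 and x = -mu_y <= 0 force x = y = 0 with f = 0; but x = y = 51/2 is feasible with f = -2601/4 < 0, so this is not the minimum. Hence lambda > 0 and x + y = 51.
Try x > 0, y > 0 (so mu_x = mu_y = 0): y = lambda, x = lambda => x = y = lambda
x + y = 51 => 2*lambda = 51 => lambda = 51/2
x* = y* = 51/2 > 0, consistent with mu_x = mu_y = 0.
(Any feasible point with x = 0 or y = 0 has f = 0 > -2601/4, so the minimum is not on those boundaries.)
min(-xy) = -2601/4 (i.e. max xy = 2601/4)
Multipliers: lambda = 51/2, mu_x = 0, mu_y = 0
Complementary slackness: lambda*(x + y - 51) = 51/2*(51/2 + 51/2 - 51) = 0, mu_x*x = 0*51/2 = 0, mu_y*y = 0*51/2 = 0. Satisfied.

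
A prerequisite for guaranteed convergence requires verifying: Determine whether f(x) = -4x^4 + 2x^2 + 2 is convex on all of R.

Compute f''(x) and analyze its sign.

f(x) = -4x^4 + 2x^2 + 2
f'(x) = -16x^3 + 4x
f''(x) = -48x^2 + 4
f''(x) = -48x^2 + 4 -> -inf as |x| -> inf
Therefore, f is not globally convex on R.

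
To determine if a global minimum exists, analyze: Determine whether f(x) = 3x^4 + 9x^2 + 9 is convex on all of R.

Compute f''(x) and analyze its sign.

f(x) = 3x^4 + 9x^2 + 9
f'(x) = 12x^3 + 18x
f''(x) = 36x^2 + 18
f''(x) = 36x^2 + 18 >= 18 > 0 for all x
Therefore, f is convex on R.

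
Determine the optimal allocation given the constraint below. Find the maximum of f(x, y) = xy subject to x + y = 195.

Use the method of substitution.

Substitute y = 195 - x into f(x,y) = xy:
g(x) = x(195 - x) = 195x - x^2
g'(x) = 195 - 2x = 0  =>  x = 195/2
y = 195 - 195/2 = 195/2
Maximum value = (195/2) * (195/2) = 38025/4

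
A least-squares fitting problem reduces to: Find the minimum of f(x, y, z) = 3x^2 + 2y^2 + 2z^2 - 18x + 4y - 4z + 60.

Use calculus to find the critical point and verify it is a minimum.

f(x,y,z) = 3x^2 + 2y^2 + 2z^2 - 18x + 4y - 4z + 60
df/dx = 6x + (-18) = 0 => x = 3
df/dy = 4y + (4) = 0 => y = -1
df/dz = 4z + (-4) = 0 => z = 1
f(3,-1,1) = 3*(3)^2 + 2*(-1)^2 + 2*(1)^2 + -18*(3) + 4*(-1) + -4*(1) + 60 = 29
Hessian is diagonal with entries 6, 4, 4 > 0, confirmed minimum.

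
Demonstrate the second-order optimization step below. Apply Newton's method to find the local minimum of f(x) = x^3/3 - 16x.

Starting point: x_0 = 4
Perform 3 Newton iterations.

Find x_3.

f(x) = x^3/3 - 16x
f'(x) = x^2 - 16, f''(x) = 2x
Newton update: x_{n+1} = x_n - (x_n^2 - 16)/(2*x_n)
Step 1: x_0 = 4, f'=0, f''=8, x_1 = 4
Step 2: x_1 = 4, f'=0, f''=8, x_2 = 4
Step 3: x_2 = 4, f'=0, f''=8, x_3 = 4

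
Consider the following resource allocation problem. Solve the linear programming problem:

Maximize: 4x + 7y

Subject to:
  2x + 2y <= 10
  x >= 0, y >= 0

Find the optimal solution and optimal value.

The feasible region has vertices at [(0, 0), (5, 0), (0, 5)].
Checking objective 4x + 7y at each vertex:
  (0, 0): 4*0 + 7*0 = 0
  (5, 0): 4*5 + 7*0 = 20
  (0, 5): 4*0 + 7*5 = 35
Maximum is 35 at (0, 5).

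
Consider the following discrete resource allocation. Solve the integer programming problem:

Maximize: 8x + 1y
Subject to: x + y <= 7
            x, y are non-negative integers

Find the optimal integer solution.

Objective: 8x + 1y, constraint: x + y <= 7
Coefficient of x is 8 >= coefficient of y is 1, so allocate the entire budget to x.
Optimal: x = 7, y = 0, value = 56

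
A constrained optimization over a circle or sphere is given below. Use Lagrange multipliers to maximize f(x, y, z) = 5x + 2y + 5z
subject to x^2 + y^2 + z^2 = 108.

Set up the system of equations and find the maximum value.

Lagrange conditions: 5 = 2*lambda*x, 2 = 2*lambda*y, 5 = 2*lambda*z
So x:5 = y:2 = z:5, i.e. x = 5t, y = 2t, z = 5t
Constraint: t^2*(5^2 + 2^2 + 5^2) = 108
  t^2 * 54 = 108  =>  t = sqrt(2)
Maximum = 5*5t + 2*2t + 5*5t = 54*sqrt(2) = sqrt(5832)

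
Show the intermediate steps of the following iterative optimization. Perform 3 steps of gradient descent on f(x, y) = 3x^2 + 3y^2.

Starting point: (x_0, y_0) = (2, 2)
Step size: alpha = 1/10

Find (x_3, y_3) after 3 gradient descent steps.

f(x,y) = 3x^2 + 3y^2
grad_x = 6x + 0y, grad_y = 6y + 0x
Step 1: grad = (12, 12), (4/5, 4/5)
Step 2: grad = (24/5, 24/5), (8/25, 8/25)
Step 3: grad = (48/25, 48/25), (16/125, 16/125)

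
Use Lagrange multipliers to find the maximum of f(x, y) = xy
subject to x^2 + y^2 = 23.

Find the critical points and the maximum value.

Lagrange conditions: y = 2*lambda*x and x = 2*lambda*y
If x = 0 then y = 0, violating the constraint, so x, y != 0.
Dividing: y/x = x/y => x^2 = y^2 => y = x or y = -x
Constraint: 2x^2 = 23 => x^2 = 23/2 => x = +/-sqrt(23/2)
Critical points: (sqrt(23/2), sqrt(23/2)), (-sqrt(23/2), -sqrt(23/2)), (sqrt(23/2), -sqrt(23/2)), (-sqrt(23/2), sqrt(23/2))
  y = x:  xy = x^2 = 23/2  at (sqrt(23/2), sqrt(23/2)) and (-sqrt(23/2), -sqrt(23/2))
  y = -x: xy = -x^2 = -23/2 at (sqrt(23/2), -sqrt(23/2)) and (-sqrt(23/2), sqrt(23/2))
Maximum xy = 23/2 at (sqrt(23/2), sqrt(23/2)) and (-sqrt(23/2), -sqrt(23/2))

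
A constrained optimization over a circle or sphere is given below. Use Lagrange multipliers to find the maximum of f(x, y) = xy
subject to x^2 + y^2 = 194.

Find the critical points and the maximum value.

Lagrange conditions: y = 2*lambda*x and x = 2*lambda*y
If x = 0 then y = 0, violating the constraint, so x, y != 0.
Dividing: y/x = x/y => x^2 = y^2 => y = x or y = -x
Constraint: 2x^2 = 194 => x^2 = 97 => x = +/-sqrt(97)
Critical points: (sqrt(97), sqrt(97)), (-sqrt(97), -sqrt(97)), (sqrt(97), -sqrt(97)), (-sqrt(97), sqrt(97))
  y = x:  xy = x^2 = 97  at (sqrt(97), sqrt(97)) and (-sqrt(97), -sqrt(97))
  y = -x: xy = -x^2 = -97 at (sqrt(97), -sqrt(97)) and (-sqrt(97), sqrt(97))
Maximum xy = 97 at (sqrt(97), sqrt(97)) and (-sqrt(97), -sqrt(97))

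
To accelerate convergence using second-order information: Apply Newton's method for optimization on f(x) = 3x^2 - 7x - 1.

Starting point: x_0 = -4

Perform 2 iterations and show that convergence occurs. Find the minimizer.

f(x) = 3x^2 - 7x - 1, f'(x) = 6x + (-7), f''(x) = 6
Step 1: f'(-4) = -31, x_1 = -4 - -31/6 = 7/6
Step 2: f'(7/6) = 0, x_2 = 7/6 (converged)
Newton's method converges in 1 step for quadratics.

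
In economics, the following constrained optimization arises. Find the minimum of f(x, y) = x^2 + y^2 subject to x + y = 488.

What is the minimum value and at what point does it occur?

Substitute y = 488 - x into f(x,y) = x^2 + y^2:
g(x) = x^2 + (488 - x)^2 = 2x^2 - 976x + 238144
g'(x) = 4x - 976 = 0  =>  x = 244
y = 488 - 244 = 244
Minimum value = 244^2 + 244^2 = 119072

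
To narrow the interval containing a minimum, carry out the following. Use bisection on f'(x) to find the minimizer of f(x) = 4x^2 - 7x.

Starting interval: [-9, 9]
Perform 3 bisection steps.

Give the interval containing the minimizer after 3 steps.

Finding critical point of f(x) = 4x^2 - 7x using bisection on f'(x) = 8x + -7.
f'(x) = 0 when x = 7/8.
Starting interval: [-9, 9]
Step 1: mid = 0, f'(mid) = -7, new interval = [0, 9]
Step 2: mid = 9/2, f'(mid) = 29, new interval = [0, 9/2]
Step 3: mid = 9/4, f'(mid) = 11, new interval = [0, 9/4]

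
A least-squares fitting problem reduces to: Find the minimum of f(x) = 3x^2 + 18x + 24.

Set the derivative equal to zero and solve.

f(x) = 3x^2 + 18x + 24
f'(x) = 6x + (18) = 0
x = -18/6 = -3
f(-3) = -3
Since f''(x) = 6 > 0, this is a minimum.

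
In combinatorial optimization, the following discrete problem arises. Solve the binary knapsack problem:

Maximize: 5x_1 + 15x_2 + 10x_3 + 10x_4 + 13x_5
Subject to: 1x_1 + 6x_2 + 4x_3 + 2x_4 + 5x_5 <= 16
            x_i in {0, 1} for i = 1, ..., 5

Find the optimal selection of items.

Items: item 1 (v=5, w=1), item 2 (v=15, w=6), item 3 (v=10, w=4), item 4 (v=10, w=2), item 5 (v=13, w=5)
Capacity: 16
Checking all 32 subsets (w = total weight, v = total value):
  {}: w = 0, v = 0
  {1}: w = 1, v = 5
  {2}: w = 6, v = 15
  {3}: w = 4, v = 10
  {4}: w = 2, v = 10
  {5}: w = 5, v = 13
  {1, 2}: w = 7, v = 20
  {1, 3}: w = 5, v = 15
  {1, 4}: w = 3, v = 15
  {1, 5}: w = 6, v = 18
  {2, 3}: w = 10, v = 25
  {2, 4}: w = 8, v = 25
  {2, 5}: w = 11, v = 28
  {3, 4}: w = 6, v = 20
  {3, 5}: w = 9, v = 23
  {4, 5}: w = 7, v = 23
  {1, 2, 3}: w = 11, v = 30
  {1, 2, 4}: w = 9, v = 30
  {1, 2, 5}: w = 12, v = 33
  {1, 3, 4}: w = 7, v = 25
  {1, 3, 5}: w = 10, v = 28
  {1, 4, 5}: w = 8, v = 28
  {2, 3, 4}: w = 12, v = 35
  {2, 3, 5}: w = 15, v = 38
  {2, 4, 5}: w = 13, v = 38
  {3, 4, 5}: w = 11, v = 33
  {1, 2, 3, 4}: w = 13, v = 40
  {1, 2, 3, 5}: w = 16, v = 43
  {1, 2, 4, 5}: w = 14, v = 43
  {1, 3, 4, 5}: w = 12, v = 38
  {2, 3, 4, 5}: w = 17 > 16, infeasible
  {1, 2, 3, 4, 5}: w = 18 > 16, infeasible
Best feasible subset: items [1, 2, 3, 5]
(The same value 43 is also attained by {1, 2, 4, 5}.)
Total weight: 16 <= 16, total value: 43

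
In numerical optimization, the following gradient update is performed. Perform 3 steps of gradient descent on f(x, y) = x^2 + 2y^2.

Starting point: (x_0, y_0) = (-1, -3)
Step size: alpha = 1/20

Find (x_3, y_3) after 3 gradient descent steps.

f(x,y) = x^2 + 2y^2
grad_x = 2x + 0y, grad_y = 4y + 0x
Step 1: grad = (-2, -12), (-9/10, -12/5)
Step 2: grad = (-9/5, -48/5), (-81/100, -48/25)
Step 3: grad = (-81/50, -192/25), (-729/1000, -192/125)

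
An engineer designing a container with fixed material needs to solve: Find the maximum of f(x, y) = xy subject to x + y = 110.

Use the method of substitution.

Substitute y = 110 - x into f(x,y) = xy:
g(x) = x(110 - x) = 110x - x^2
g'(x) = 110 - 2x = 0  =>  x = 55
y = 110 - 55 = 55
Maximum value = 55 * 55 = 3025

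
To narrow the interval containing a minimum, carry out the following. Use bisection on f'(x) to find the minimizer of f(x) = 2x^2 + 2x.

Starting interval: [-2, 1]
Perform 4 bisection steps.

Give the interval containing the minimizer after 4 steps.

Finding critical point of f(x) = 2x^2 + 2x using bisection on f'(x) = 4x + 2.
f'(x) = 0 when x = -1/2.
Starting interval: [-2, 1]
Step 1: mid = -1/2, f'(mid) = 0, new interval = [-1/2, -1/2]
Step 2: mid = -1/2, f'(mid) = 0, new interval = [-1/2, -1/2]
Step 3: mid = -1/2, f'(mid) = 0, new interval = [-1/2, -1/2]
Step 4: mid = -1/2, f'(mid) = 0, new interval = [-1/2, -1/2]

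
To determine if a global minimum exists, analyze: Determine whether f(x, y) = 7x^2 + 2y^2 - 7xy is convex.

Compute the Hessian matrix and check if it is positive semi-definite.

f(x,y) = 7x^2 + 2y^2 - 7xy
Hessian H = [[14, -7], [-7, 4]]
trace(H) = 18, det(H) = 7
Eigenvalues: (18 +/- sqrt(296)) / 2 = 17.6, 0.3977
Since both eigenvalues > 0, f is convex.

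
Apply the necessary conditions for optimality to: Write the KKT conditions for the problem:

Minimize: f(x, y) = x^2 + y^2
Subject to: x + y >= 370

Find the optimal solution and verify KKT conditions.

KKT conditions for min x^2 + y^2 s.t. x + y >= 370:
Stationarity: 2x = mu, 2y = mu
So x = y = mu/2.
Complementary slackness: mu*(x + y - 370) = 0
Primal feasibility: x + y >= 370; dual feasibility: mu >= 0
If mu = 0 then x = y = 0, but 0 + 0 < 370 is infeasible, so the constraint is active.
Constraint active: x + y = 2*(mu/2) = 370 => mu = 370
x = y = 185, f = 68450
Verify: stationarity 2*185 = 370 = mu; primal 185 + 185 = 370 >= 370; dual mu = 370 >= 0; complementary slackness 370*(370 - 370) = 0. All KKT conditions hold.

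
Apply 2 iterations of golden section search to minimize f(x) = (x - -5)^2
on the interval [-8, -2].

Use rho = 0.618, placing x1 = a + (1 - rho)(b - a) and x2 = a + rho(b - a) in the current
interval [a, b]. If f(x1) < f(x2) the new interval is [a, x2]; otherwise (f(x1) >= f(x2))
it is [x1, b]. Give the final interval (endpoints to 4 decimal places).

Golden section search for min of f(x) = (x - -5)^2 on [-8, -2].
Each step: x1 = a + (1 - rho)(b - a), x2 = a + rho(b - a); if f(x1) < f(x2) keep [a, x2], otherwise keep [x1, b].
Step 1: [-8.0000, -2.0000], x1=-5.7080 (f=0.5013), x2=-4.2920 (f=0.5013); f(x1) = f(x2) (tie, not '<') => keep [-5.7080, -2.0000]
Step 2: [-5.7080, -2.0000], x1=-4.2915 (f=0.5019), x2=-3.4165 (f=2.5076); f(x1) < f(x2) => keep [-5.7080, -3.4165]
Final interval: [-5.7080, -3.4165]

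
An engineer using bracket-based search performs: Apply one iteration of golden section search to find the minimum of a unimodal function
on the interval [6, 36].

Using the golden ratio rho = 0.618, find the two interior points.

Golden section search on [6, 36].
Golden ratio rho = 0.618 (approx).
Interior points:
  x_1 = 6 + (1-0.618)*30 = 17.4600
  x_2 = 6 + 0.618*30 = 24.5400
Compare f(x_1) and f(x_2) to determine which subinterval to keep.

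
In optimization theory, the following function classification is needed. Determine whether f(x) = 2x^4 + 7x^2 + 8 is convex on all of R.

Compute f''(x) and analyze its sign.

f(x) = 2x^4 + 7x^2 + 8
f'(x) = 8x^3 + 14x
f''(x) = 24x^2 + 14
f''(x) = 24x^2 + 14 >= 14 > 0 for all x
Therefore, f is convex on R.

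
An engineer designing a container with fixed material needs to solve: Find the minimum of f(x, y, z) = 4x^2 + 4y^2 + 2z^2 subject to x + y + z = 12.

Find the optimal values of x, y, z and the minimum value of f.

Using Lagrange multipliers on f = 4x^2 + 4y^2 + 2z^2 with constraint x + y + z = 12:
Conditions: 2*4*x = lambda, 2*4*y = lambda, 2*2*z = lambda
So x = lambda/8, y = lambda/8, z = lambda/4
Substituting into constraint: lambda * (1/2) = 12
lambda = 24
x = 3, y = 3, z = 6
Minimum value = 144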